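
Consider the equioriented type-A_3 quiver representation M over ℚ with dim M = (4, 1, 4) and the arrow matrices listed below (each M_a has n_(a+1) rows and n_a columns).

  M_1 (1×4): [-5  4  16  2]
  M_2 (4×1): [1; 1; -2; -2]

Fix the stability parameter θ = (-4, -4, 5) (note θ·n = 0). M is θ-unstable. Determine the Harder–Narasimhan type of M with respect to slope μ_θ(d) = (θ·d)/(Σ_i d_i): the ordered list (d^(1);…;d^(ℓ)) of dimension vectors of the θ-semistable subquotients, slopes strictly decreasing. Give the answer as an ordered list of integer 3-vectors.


Barcode: M ≅ I[1,1]^3, I[1,3], I[3,3]^3. HN layers by μ_θ (2 steps, strictly decreasing):
  μ^(1)=5; μ^(2)=-4

((0, 0, 4); (4, 1, 0))


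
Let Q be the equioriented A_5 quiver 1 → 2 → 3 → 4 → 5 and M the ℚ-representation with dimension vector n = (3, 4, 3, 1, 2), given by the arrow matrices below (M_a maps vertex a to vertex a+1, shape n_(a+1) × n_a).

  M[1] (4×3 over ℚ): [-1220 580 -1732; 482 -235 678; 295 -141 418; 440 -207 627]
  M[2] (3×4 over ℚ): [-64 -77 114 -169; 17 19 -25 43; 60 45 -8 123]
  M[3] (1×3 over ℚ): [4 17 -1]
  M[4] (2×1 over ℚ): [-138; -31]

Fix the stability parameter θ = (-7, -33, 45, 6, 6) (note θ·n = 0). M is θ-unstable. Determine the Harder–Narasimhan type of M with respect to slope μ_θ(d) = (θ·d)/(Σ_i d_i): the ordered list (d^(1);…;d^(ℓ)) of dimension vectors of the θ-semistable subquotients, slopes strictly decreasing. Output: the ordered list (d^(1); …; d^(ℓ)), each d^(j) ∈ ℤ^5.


Interval decomposition of M: I[1,3]^2, I[1,5], I[2,2], I[5,5].
HN type (ℓ=5): μ^(1)=45; μ^(2)=19; μ^(3)=6; μ^(4)=-20; μ^(5)=-33

((0, 0, 2, 0, 0); (0, 0, 1, 1, 1); (0, 0, 0, 0, 1); (3, 3, 0, 0, 0); (0, 1, 0, 0, 0))


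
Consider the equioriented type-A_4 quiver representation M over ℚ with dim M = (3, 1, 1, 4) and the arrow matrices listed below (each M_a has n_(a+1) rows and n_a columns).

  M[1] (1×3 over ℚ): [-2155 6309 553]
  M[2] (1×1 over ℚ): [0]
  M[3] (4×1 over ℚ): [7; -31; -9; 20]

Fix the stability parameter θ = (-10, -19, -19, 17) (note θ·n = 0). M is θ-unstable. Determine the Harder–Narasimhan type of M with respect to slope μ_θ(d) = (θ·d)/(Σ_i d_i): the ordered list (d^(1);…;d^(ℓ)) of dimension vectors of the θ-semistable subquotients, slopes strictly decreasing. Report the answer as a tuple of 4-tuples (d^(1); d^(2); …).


Via rank(M_{q-1}∘⋯∘M_p): M ≅ I[1,1]^2, I[1,2], I[3,4], I[4,4]^3.
μ_θ-semistable layers: μ^(1)=17; μ^(2)=-10; μ^(3)=-29/2; μ^(4)=-19

((0, 0, 0, 4); (2, 0, 0, 0); (1, 1, 0, 0); (0, 0, 1, 0))


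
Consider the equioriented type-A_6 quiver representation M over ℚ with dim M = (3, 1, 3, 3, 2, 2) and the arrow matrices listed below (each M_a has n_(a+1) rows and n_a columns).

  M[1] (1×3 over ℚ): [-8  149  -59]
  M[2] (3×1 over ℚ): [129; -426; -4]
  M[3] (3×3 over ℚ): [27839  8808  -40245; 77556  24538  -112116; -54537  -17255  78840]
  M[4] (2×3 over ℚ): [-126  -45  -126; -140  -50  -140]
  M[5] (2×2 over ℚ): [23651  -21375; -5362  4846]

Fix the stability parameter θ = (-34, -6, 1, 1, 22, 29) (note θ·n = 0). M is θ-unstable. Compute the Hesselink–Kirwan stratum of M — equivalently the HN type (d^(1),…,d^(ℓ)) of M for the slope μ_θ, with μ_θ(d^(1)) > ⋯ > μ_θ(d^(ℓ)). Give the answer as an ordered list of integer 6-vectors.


Barcode: M ≅ I[1,1]^2, I[1,4], I[3,4], I[3,6], I[5,6]. HN layers by μ_θ (5 steps, strictly decreasing):
  μ^(1)=29; μ^(2)=22; μ^(3)=1; μ^(4)=-6; μ^(5)=-34

((0, 0, 0, 0, 0, 2); (0, 0, 0, 0, 2, 0); (0, 0, 3, 3, 0, 0); (0, 1, 0, 0, 0, 0); (3, 0, 0, 0, 0, 0))


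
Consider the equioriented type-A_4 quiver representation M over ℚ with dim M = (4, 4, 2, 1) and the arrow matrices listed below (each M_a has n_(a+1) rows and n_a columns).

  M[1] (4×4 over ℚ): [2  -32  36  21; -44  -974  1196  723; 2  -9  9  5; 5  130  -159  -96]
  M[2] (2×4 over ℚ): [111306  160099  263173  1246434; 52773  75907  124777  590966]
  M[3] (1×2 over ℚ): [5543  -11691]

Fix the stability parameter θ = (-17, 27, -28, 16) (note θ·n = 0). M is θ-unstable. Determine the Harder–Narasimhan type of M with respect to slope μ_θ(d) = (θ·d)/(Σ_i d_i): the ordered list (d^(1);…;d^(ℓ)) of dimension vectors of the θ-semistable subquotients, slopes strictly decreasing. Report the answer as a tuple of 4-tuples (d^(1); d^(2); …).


Interval decomposition of M: I[1,1], I[1,2], I[1,3], I[1,4], I[2,2].
HN type (ℓ=4): μ^(1)=27; μ^(2)=16; μ^(3)=-1/2; μ^(4)=-17

((0, 2, 0, 0); (0, 0, 0, 1); (0, 2, 2, 0); (4, 0, 0, 0))


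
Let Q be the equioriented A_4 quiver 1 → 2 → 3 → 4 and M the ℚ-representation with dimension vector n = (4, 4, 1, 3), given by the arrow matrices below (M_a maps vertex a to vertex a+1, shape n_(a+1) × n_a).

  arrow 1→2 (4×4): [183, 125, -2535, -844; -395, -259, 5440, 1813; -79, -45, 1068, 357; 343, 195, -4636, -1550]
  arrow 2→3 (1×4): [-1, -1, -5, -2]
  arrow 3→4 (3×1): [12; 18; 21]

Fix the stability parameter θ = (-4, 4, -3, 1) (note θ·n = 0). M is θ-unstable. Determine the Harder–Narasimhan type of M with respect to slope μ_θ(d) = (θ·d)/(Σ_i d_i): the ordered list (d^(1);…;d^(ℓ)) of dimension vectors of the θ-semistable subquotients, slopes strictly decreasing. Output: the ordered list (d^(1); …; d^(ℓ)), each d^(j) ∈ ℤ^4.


Via rank(M_{q-1}∘⋯∘M_p): M ≅ I[1,2]^3, I[1,4], I[4,4]^2.
μ_θ-semistable layers: μ^(1)=4; μ^(2)=1; μ^(3)=1/2; μ^(4)=-4

((0, 3, 0, 0); (0, 0, 0, 3); (0, 1, 1, 0); (4, 0, 0, 0))


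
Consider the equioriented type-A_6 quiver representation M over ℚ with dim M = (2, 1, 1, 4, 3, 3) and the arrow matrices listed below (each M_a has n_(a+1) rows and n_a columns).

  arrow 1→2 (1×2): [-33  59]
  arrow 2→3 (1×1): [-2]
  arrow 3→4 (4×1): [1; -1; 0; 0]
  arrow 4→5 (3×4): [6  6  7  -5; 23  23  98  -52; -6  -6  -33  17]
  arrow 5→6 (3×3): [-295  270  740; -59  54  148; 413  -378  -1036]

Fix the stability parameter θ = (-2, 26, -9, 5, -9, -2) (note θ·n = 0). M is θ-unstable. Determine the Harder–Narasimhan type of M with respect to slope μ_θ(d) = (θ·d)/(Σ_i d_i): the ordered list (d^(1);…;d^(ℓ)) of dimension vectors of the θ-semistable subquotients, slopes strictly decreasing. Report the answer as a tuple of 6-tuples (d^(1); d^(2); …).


Via rank(M_{q-1}∘⋯∘M_p): M ≅ I[1,1], I[1,4], I[4,5]^2, I[4,6], I[6,6]^2.
μ_θ-semistable layers: μ^(1)=22/3; μ^(2)=-2

((0, 1, 1, 1, 0, 0); (2, 0, 0, 3, 3, 3))


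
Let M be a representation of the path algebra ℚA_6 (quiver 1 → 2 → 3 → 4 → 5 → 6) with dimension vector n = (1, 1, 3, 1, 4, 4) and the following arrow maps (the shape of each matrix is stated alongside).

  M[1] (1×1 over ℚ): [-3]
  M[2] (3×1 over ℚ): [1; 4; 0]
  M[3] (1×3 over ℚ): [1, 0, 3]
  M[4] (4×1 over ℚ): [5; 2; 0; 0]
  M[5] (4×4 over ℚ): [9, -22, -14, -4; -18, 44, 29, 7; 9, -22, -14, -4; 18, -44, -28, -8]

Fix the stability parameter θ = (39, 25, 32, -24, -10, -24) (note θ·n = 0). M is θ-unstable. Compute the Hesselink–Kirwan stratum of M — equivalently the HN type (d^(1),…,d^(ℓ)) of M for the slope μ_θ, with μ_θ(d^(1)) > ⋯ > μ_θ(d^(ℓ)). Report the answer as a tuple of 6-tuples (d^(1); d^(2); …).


Interval decomposition of M: I[1,6], I[3,3]^2, I[5,5]^2, I[5,6], I[6,6]^2.
HN type (ℓ=5): μ^(1)=32; μ^(2)=19/3; μ^(3)=-10; μ^(4)=-17; μ^(5)=-24

((0, 0, 2, 0, 0, 0); (1, 1, 1, 1, 1, 1); (0, 0, 0, 0, 2, 0); (0, 0, 0, 0, 1, 1); (0, 0, 0, 0, 0, 2))


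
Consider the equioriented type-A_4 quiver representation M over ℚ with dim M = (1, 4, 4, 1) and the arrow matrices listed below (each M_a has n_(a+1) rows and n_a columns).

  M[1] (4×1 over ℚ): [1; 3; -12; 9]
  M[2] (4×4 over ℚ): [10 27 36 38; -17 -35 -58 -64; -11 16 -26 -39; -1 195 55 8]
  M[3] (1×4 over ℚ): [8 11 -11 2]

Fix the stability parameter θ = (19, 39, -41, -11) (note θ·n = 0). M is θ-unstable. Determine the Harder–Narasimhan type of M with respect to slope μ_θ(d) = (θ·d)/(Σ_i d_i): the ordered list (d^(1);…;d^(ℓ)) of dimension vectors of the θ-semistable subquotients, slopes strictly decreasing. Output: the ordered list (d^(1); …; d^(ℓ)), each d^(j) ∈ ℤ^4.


Barcode: M ≅ I[1,3], I[2,3]^2, I[2,4]. HN layers by μ_θ (3 steps, strictly decreasing):
  μ^(1)=17/3; μ^(2)=-1; μ^(3)=-13/3

((1, 1, 1, 0); (0, 2, 2, 0); (0, 1, 1, 1))


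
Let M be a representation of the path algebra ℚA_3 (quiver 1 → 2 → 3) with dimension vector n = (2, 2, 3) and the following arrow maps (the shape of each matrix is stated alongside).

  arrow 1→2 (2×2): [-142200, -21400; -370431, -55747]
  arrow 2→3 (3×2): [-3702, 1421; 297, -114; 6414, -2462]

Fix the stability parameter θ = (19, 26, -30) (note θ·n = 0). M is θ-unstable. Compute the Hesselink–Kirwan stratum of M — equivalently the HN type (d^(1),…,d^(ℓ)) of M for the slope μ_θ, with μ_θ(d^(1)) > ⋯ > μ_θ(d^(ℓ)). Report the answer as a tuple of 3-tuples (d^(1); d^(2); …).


Via rank(M_{q-1}∘⋯∘M_p): M ≅ I[1,1], I[1,3], I[2,3], I[3,3].
μ_θ-semistable layers: μ^(1)=19; μ^(2)=5; μ^(3)=-2; μ^(4)=-30

((1, 0, 0); (1, 1, 1); (0, 1, 1); (0, 0, 1))


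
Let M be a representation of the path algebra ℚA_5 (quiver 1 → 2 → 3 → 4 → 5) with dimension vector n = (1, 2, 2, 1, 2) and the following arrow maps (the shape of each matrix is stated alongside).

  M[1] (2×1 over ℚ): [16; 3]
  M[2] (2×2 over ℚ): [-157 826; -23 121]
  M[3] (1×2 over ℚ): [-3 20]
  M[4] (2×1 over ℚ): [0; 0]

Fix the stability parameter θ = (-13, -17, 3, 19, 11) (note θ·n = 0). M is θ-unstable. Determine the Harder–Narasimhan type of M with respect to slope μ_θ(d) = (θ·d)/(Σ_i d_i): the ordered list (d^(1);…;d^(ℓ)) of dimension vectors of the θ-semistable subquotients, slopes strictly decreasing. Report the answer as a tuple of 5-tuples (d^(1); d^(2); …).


Via rank(M_{q-1}∘⋯∘M_p): M ≅ I[1,4], I[2,3], I[5,5]^2.
μ_θ-semistable layers: μ^(1)=19; μ^(2)=11; μ^(3)=3; μ^(4)=-15; μ^(5)=-17

((0, 0, 0, 1, 0); (0, 0, 0, 0, 2); (0, 0, 2, 0, 0); (1, 1, 0, 0, 0); (0, 1, 0, 0, 0))


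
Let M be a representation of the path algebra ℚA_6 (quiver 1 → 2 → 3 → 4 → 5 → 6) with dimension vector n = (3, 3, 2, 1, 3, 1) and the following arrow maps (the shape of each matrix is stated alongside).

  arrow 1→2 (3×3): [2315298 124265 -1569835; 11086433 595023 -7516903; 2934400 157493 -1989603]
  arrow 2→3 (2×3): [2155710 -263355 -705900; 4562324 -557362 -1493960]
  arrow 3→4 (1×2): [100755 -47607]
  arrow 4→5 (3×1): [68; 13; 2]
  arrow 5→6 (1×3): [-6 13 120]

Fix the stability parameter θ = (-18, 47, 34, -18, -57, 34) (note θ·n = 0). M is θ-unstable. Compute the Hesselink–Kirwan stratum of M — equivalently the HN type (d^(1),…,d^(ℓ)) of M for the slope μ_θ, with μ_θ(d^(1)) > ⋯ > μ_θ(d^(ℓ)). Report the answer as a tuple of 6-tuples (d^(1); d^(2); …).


Interval decomposition of M: I[1,1], I[1,2], I[1,6], I[2,2], I[3,3], I[5,5]^2.
HN type (ℓ=5): μ^(1)=47; μ^(2)=34; μ^(3)=3/2; μ^(4)=-18; μ^(5)=-57

((0, 2, 0, 0, 0, 0); (0, 0, 1, 0, 0, 1); (0, 1, 1, 1, 1, 0); (3, 0, 0, 0, 0, 0); (0, 0, 0, 0, 2, 0))


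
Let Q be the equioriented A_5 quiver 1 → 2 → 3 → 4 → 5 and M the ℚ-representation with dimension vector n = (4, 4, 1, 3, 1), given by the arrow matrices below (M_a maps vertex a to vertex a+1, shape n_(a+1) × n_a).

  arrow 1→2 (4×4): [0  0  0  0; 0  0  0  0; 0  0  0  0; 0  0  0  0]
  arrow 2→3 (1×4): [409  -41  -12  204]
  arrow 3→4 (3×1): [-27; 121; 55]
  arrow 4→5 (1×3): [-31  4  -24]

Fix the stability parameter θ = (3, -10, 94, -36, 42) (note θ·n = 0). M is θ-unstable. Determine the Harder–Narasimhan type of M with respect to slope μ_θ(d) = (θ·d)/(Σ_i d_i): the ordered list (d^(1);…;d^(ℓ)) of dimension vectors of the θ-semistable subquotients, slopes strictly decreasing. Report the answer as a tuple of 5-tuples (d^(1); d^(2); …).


Interval decomposition of M: I[1,1]^4, I[2,2]^3, I[2,5], I[4,4]^2.
HN type (ℓ=5): μ^(1)=42; μ^(2)=29; μ^(3)=3; μ^(4)=-10; μ^(5)=-36

((0, 0, 0, 0, 1); (0, 0, 1, 1, 0); (4, 0, 0, 0, 0); (0, 4, 0, 0, 0); (0, 0, 0, 2, 0))


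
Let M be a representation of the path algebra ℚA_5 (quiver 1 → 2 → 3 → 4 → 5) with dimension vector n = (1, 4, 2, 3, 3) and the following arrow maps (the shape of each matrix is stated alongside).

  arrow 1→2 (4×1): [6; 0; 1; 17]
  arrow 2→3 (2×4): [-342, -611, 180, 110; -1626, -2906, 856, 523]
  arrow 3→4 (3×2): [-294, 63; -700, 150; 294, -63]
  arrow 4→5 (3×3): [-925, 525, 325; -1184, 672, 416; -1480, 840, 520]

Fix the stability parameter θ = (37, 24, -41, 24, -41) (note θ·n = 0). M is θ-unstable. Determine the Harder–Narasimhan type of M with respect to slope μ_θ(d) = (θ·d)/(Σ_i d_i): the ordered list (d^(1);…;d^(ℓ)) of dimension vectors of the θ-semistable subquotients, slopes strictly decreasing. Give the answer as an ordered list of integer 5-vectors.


Via rank(M_{q-1}∘⋯∘M_p): M ≅ I[1,4], I[2,2]^2, I[2,3], I[4,4], I[4,5], I[5,5]^2.
μ_θ-semistable layers: μ^(1)=24; μ^(2)=20/3; μ^(3)=-17/2; μ^(4)=-41

((0, 2, 0, 2, 0); (1, 1, 1, 0, 0); (0, 1, 1, 1, 1); (0, 0, 0, 0, 2))


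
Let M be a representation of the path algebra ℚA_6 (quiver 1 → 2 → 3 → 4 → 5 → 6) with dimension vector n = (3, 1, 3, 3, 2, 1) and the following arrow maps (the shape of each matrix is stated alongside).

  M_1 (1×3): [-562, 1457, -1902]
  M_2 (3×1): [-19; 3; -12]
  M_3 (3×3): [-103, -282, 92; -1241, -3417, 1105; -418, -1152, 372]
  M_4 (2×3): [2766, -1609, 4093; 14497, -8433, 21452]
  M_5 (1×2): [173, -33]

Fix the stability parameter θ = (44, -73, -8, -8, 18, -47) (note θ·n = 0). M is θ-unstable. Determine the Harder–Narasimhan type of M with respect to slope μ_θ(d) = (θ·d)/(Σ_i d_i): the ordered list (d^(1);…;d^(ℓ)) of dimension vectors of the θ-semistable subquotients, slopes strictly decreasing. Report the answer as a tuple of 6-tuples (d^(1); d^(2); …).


Interval decomposition of M: I[1,1]^2, I[1,6], I[3,3], I[3,5], I[4,4].
HN type (ℓ=5): μ^(1)=44; μ^(2)=18; μ^(3)=-8; μ^(4)=-45/4; μ^(5)=-29/2

((2, 0, 0, 0, 0, 0); (0, 0, 0, 0, 1, 0); (0, 0, 2, 2, 0, 0); (0, 0, 1, 1, 1, 1); (1, 1, 0, 0, 0, 0))


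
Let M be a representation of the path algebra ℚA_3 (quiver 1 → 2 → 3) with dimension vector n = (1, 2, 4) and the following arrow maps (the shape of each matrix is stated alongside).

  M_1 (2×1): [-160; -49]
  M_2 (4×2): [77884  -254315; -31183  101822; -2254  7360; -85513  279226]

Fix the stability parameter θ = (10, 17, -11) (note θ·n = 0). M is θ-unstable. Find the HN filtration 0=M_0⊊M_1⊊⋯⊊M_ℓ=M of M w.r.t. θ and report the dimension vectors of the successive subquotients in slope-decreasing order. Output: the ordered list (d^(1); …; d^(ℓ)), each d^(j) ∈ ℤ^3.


Via rank(M_{q-1}∘⋯∘M_p): M ≅ I[1,3], I[2,3], I[3,3]^2.
μ_θ-semistable layers: μ^(1)=16/3; μ^(2)=3; μ^(3)=-11

((1, 1, 1); (0, 1, 1); (0, 0, 2))


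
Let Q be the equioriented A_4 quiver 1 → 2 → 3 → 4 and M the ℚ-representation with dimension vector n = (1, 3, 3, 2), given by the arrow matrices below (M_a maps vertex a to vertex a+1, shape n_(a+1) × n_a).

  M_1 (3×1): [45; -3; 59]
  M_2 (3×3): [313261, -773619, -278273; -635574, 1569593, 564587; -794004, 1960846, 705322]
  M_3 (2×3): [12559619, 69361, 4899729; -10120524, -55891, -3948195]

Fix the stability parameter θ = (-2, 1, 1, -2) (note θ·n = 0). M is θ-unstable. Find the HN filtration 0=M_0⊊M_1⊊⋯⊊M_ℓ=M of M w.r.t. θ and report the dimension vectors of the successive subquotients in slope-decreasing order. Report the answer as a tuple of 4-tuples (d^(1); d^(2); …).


Interval decomposition of M: I[1,4], I[2,2], I[2,4], I[3,3].
HN type (ℓ=3): μ^(1)=1; μ^(2)=0; μ^(3)=-2

((0, 1, 1, 0); (0, 2, 2, 2); (1, 0, 0, 0))


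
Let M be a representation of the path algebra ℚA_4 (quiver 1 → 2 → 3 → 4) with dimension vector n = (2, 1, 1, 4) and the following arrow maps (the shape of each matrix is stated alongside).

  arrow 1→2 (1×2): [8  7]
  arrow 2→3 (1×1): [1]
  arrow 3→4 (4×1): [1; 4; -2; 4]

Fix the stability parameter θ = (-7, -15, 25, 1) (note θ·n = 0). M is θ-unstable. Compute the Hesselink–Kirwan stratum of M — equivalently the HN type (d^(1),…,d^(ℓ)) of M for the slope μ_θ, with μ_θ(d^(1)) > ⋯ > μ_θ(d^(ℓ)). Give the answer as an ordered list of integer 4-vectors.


Interval decomposition of M: I[1,1], I[1,4], I[4,4]^3.
HN type (ℓ=4): μ^(1)=13; μ^(2)=1; μ^(3)=-7; μ^(4)=-11

((0, 0, 1, 1); (0, 0, 0, 3); (1, 0, 0, 0); (1, 1, 0, 0))


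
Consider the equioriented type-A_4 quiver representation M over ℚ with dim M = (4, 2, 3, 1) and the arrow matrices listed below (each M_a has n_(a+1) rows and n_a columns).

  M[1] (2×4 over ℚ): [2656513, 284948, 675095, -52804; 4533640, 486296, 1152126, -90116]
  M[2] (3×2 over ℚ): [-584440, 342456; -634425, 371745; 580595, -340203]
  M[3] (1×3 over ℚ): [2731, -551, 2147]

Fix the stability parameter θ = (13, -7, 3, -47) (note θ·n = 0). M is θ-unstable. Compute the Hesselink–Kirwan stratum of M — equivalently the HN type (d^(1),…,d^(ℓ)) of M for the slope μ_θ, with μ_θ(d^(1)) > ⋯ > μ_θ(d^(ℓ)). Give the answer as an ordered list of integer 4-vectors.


Barcode: M ≅ I[1,1]^2, I[1,2], I[1,3], I[3,3], I[3,4]. HN layers by μ_θ (3 steps, strictly decreasing):
  μ^(1)=13; μ^(2)=3; μ^(3)=-22

((2, 0, 0, 0); (2, 2, 2, 0); (0, 0, 1, 1))


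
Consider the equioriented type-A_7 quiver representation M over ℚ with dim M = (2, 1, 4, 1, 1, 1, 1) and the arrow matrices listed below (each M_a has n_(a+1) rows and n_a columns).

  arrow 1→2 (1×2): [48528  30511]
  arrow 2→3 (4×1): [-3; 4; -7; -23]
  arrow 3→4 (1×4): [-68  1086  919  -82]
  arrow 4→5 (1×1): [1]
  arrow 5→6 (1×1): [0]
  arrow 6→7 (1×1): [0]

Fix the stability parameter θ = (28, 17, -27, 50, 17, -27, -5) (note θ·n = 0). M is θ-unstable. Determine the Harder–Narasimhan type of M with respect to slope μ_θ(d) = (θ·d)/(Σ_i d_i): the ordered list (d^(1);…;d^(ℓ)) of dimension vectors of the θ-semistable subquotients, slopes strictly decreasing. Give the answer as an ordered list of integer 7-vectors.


Barcode: M ≅ I[1,1], I[1,5], I[3,3]^3, I[6,6], I[7,7]. HN layers by μ_θ (5 steps, strictly decreasing):
  μ^(1)=67/2; μ^(2)=28; μ^(3)=6; μ^(4)=-5; μ^(5)=-27

((0, 0, 0, 1, 1, 0, 0); (1, 0, 0, 0, 0, 0, 0); (1, 1, 1, 0, 0, 0, 0); (0, 0, 0, 0, 0, 0, 1); (0, 0, 3, 0, 0, 1, 0))


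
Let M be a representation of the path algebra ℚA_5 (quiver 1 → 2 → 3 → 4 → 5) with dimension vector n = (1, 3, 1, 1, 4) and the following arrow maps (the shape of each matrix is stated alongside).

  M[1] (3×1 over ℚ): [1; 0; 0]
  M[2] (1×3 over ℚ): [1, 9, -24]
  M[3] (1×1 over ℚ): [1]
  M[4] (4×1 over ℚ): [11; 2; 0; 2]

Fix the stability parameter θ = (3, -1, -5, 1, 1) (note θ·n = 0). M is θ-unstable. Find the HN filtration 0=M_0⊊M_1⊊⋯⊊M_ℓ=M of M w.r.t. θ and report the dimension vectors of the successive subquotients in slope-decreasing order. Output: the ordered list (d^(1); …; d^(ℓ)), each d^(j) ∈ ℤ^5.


Interval decomposition of M: I[1,5], I[2,2]^2, I[5,5]^3.
HN type (ℓ=2): μ^(1)=1; μ^(2)=-1

((0, 0, 0, 1, 4); (1, 3, 1, 0, 0))


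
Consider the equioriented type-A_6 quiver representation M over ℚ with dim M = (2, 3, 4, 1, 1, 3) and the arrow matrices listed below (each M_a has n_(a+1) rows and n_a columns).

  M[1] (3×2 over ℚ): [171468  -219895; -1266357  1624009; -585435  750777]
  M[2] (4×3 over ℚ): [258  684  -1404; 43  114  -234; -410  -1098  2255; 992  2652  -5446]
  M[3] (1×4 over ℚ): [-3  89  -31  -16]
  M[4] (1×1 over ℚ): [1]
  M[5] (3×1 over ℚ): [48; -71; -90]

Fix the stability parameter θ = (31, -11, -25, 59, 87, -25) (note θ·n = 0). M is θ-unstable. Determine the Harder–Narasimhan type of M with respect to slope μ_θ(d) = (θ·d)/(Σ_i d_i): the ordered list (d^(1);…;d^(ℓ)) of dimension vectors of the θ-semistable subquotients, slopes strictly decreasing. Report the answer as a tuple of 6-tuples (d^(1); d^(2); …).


Barcode: M ≅ I[1,3], I[1,6], I[2,2], I[3,3]^2, I[6,6]^2. HN layers by μ_θ (4 steps, strictly decreasing):
  μ^(1)=121/3; μ^(2)=-5/3; μ^(3)=-11; μ^(4)=-25

((0, 0, 0, 1, 1, 1); (2, 2, 2, 0, 0, 0); (0, 1, 0, 0, 0, 0); (0, 0, 2, 0, 0, 2))


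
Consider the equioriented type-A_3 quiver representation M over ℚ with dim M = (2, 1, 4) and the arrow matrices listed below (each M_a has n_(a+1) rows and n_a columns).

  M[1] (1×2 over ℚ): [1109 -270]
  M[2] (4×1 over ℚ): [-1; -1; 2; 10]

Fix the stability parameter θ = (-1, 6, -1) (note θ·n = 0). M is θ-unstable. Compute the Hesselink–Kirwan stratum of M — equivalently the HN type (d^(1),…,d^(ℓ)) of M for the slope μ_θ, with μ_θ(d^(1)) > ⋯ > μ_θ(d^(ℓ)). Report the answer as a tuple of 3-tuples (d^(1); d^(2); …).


Interval decomposition of M: I[1,1], I[1,3], I[3,3]^3.
HN type (ℓ=2): μ^(1)=5/2; μ^(2)=-1

((0, 1, 1); (2, 0, 3))


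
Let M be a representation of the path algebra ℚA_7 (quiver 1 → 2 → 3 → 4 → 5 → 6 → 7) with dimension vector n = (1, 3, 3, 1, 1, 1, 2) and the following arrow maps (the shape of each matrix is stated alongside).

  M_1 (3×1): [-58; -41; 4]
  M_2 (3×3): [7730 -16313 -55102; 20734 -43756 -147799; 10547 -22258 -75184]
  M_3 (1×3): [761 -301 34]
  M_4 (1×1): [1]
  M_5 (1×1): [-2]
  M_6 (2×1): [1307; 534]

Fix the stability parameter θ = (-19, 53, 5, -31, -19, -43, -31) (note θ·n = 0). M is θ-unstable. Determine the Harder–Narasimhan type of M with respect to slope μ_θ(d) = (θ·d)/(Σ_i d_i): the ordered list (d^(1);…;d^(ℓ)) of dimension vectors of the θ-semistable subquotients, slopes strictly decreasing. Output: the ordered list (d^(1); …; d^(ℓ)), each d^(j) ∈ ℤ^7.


Via rank(M_{q-1}∘⋯∘M_p): M ≅ I[1,7], I[2,3]^2, I[7,7].
μ_θ-semistable layers: μ^(1)=29; μ^(2)=-11; μ^(3)=-19; μ^(4)=-31

((0, 2, 2, 0, 0, 0, 0); (0, 1, 1, 1, 1, 1, 1); (1, 0, 0, 0, 0, 0, 0); (0, 0, 0, 0, 0, 0, 1))


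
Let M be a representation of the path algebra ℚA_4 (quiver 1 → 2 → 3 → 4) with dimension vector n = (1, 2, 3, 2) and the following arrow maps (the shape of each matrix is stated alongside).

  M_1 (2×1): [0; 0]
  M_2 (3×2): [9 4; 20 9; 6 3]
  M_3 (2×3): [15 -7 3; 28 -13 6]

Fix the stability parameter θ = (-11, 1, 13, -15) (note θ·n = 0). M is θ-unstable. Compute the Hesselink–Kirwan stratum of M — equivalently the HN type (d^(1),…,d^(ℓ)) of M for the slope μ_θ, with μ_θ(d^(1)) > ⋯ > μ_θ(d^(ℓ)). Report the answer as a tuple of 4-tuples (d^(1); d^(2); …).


Barcode: M ≅ I[1,1], I[2,4]^2, I[3,3]. HN layers by μ_θ (3 steps, strictly decreasing):
  μ^(1)=13; μ^(2)=-1/3; μ^(3)=-11

((0, 0, 1, 0); (0, 2, 2, 2); (1, 0, 0, 0))


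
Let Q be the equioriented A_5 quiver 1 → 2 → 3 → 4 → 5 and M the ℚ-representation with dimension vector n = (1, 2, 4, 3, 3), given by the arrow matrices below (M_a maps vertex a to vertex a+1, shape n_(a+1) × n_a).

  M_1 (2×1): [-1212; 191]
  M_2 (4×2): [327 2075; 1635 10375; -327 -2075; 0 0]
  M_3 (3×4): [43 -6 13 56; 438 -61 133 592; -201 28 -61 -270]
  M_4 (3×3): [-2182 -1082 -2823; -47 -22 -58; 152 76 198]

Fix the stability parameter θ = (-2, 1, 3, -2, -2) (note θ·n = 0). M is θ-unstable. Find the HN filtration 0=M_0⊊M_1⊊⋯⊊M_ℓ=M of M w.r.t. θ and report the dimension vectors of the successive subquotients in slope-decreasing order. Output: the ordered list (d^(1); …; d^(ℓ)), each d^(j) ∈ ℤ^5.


Interval decomposition of M: I[1,3], I[2,2], I[3,4], I[3,5]^2, I[5,5].
HN type (ℓ=5): μ^(1)=3; μ^(2)=1; μ^(3)=1/2; μ^(4)=-1/3; μ^(5)=-2

((0, 0, 1, 0, 0); (0, 2, 0, 0, 0); (0, 0, 1, 1, 0); (0, 0, 2, 2, 2); (1, 0, 0, 0, 1))


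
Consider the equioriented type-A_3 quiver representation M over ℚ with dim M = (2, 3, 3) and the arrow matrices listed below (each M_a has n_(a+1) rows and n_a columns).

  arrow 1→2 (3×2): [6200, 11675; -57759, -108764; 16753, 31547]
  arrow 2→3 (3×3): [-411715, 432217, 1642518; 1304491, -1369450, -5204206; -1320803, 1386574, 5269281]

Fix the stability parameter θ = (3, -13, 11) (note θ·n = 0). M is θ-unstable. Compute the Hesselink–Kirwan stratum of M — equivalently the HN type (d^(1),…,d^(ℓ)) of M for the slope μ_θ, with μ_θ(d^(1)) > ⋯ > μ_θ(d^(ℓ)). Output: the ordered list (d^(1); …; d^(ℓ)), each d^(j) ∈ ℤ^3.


Barcode: M ≅ I[1,3]^2, I[2,3]. HN layers by μ_θ (3 steps, strictly decreasing):
  μ^(1)=11; μ^(2)=-5; μ^(3)=-13

((0, 0, 3); (2, 2, 0); (0, 1, 0))


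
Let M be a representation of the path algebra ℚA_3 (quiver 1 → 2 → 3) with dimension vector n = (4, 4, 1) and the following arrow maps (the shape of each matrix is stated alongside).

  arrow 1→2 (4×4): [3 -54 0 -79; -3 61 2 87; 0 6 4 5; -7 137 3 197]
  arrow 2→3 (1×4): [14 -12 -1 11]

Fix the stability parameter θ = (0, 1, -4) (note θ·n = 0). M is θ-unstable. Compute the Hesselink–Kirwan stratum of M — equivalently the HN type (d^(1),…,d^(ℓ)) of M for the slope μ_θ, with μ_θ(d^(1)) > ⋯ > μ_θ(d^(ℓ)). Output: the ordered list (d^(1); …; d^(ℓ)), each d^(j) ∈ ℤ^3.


Barcode: M ≅ I[1,2]^3, I[1,3]. HN layers by μ_θ (3 steps, strictly decreasing):
  μ^(1)=1; μ^(2)=0; μ^(3)=-1

((0, 3, 0); (3, 0, 0); (1, 1, 1))


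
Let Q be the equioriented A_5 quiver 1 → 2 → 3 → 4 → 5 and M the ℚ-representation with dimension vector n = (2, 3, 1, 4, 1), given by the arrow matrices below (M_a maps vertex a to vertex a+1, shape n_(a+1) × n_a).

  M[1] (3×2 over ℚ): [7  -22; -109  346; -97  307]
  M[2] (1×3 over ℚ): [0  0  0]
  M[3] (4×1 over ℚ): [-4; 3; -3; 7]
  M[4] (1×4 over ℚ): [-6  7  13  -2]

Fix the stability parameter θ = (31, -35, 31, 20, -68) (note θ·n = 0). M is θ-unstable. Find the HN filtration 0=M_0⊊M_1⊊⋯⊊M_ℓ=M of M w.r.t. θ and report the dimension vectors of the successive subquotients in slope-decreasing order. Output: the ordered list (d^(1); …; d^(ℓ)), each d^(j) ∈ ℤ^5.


Via rank(M_{q-1}∘⋯∘M_p): M ≅ I[1,2]^2, I[2,2], I[3,5], I[4,4]^3.
μ_θ-semistable layers: μ^(1)=20; μ^(2)=-2; μ^(3)=-17/3; μ^(4)=-35

((0, 0, 0, 3, 0); (2, 2, 0, 0, 0); (0, 0, 1, 1, 1); (0, 1, 0, 0, 0))


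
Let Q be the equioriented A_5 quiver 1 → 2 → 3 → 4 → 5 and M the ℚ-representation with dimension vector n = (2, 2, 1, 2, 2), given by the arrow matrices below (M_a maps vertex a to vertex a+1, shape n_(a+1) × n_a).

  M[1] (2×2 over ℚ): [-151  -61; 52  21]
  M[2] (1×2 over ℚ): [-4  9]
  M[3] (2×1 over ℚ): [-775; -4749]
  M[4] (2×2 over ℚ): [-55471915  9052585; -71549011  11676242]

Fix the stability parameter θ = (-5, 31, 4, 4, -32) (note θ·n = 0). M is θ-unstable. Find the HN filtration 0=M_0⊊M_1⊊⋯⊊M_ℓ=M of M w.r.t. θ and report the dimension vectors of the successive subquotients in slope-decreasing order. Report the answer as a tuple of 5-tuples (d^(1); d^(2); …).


Via rank(M_{q-1}∘⋯∘M_p): M ≅ I[1,2], I[1,5], I[4,5].
μ_θ-semistable layers: μ^(1)=31; μ^(2)=7/4; μ^(3)=-5; μ^(4)=-14

((0, 1, 0, 0, 0); (0, 1, 1, 1, 1); (2, 0, 0, 0, 0); (0, 0, 0, 1, 1))


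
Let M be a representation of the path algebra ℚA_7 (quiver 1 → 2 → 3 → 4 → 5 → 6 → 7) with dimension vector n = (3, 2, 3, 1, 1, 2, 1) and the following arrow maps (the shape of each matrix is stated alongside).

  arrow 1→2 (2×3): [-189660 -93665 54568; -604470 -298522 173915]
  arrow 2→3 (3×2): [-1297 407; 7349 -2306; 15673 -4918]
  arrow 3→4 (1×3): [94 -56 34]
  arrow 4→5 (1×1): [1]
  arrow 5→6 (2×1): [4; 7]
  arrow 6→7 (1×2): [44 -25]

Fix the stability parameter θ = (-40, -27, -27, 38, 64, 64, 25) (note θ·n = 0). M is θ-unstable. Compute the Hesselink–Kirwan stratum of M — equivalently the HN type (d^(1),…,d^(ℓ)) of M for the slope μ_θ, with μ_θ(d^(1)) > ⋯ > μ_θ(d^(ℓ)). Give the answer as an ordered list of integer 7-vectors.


Interval decomposition of M: I[1,1], I[1,3], I[1,7], I[3,3], I[6,6].
HN type (ℓ=5): μ^(1)=64; μ^(2)=51; μ^(3)=38; μ^(4)=-27; μ^(5)=-40

((0, 0, 0, 0, 0, 1, 0); (0, 0, 0, 0, 1, 1, 1); (0, 0, 0, 1, 0, 0, 0); (0, 2, 3, 0, 0, 0, 0); (3, 0, 0, 0, 0, 0, 0))


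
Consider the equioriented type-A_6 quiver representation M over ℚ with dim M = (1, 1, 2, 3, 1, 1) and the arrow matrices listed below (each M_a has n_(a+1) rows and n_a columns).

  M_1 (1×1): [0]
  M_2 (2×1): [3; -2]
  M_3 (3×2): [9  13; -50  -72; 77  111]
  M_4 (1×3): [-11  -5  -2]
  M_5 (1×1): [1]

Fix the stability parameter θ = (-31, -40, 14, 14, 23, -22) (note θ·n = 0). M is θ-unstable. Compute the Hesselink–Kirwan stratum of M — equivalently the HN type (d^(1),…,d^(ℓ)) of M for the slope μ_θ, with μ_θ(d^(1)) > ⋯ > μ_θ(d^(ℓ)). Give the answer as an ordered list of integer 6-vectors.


Barcode: M ≅ I[1,1], I[2,6], I[3,4], I[4,4]. HN layers by μ_θ (4 steps, strictly decreasing):
  μ^(1)=14; μ^(2)=29/4; μ^(3)=-31; μ^(4)=-40

((0, 0, 1, 2, 0, 0); (0, 0, 1, 1, 1, 1); (1, 0, 0, 0, 0, 0); (0, 1, 0, 0, 0, 0))


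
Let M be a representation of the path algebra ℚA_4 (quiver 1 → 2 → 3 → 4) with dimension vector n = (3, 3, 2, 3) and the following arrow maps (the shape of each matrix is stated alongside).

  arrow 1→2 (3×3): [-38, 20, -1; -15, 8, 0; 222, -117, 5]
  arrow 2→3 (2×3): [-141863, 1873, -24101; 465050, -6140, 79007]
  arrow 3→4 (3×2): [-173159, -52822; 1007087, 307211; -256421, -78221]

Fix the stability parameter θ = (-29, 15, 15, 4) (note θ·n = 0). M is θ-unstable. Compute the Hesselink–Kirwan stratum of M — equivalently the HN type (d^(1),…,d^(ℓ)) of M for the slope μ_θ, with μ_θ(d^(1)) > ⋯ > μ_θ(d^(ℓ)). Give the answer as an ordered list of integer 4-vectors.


Via rank(M_{q-1}∘⋯∘M_p): M ≅ I[1,2], I[1,4]^2, I[4,4].
μ_θ-semistable layers: μ^(1)=15; μ^(2)=34/3; μ^(3)=4; μ^(4)=-29

((0, 1, 0, 0); (0, 2, 2, 2); (0, 0, 0, 1); (3, 0, 0, 0))


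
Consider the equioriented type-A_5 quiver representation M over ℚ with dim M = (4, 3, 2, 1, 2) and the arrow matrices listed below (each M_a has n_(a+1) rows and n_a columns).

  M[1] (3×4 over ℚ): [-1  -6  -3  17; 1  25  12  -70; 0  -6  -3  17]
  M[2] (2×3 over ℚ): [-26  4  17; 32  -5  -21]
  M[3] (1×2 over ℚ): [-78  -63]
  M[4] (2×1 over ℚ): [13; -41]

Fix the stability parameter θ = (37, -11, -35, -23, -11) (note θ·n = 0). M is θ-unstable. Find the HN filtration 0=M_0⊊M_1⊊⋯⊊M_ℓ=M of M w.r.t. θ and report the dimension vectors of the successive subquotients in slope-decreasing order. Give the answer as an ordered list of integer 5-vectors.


Interval decomposition of M: I[1,1], I[1,2], I[1,3], I[1,5], I[5,5].
HN type (ℓ=5): μ^(1)=37; μ^(2)=13; μ^(3)=-3; μ^(4)=-43/5; μ^(5)=-11

((1, 0, 0, 0, 0); (1, 1, 0, 0, 0); (1, 1, 1, 0, 0); (1, 1, 1, 1, 1); (0, 0, 0, 0, 1))


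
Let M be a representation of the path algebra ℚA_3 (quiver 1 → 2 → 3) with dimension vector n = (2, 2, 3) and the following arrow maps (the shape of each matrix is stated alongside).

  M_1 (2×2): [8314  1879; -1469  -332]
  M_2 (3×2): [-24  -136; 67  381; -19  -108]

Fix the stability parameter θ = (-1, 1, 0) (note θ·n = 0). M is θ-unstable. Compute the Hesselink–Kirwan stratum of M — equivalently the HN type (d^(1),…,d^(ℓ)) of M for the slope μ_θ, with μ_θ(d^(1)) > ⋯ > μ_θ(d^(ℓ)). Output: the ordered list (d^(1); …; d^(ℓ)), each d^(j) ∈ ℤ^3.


Barcode: M ≅ I[1,3]^2, I[3,3]. HN layers by μ_θ (3 steps, strictly decreasing):
  μ^(1)=1/2; μ^(2)=0; μ^(3)=-1

((0, 2, 2); (0, 0, 1); (2, 0, 0))


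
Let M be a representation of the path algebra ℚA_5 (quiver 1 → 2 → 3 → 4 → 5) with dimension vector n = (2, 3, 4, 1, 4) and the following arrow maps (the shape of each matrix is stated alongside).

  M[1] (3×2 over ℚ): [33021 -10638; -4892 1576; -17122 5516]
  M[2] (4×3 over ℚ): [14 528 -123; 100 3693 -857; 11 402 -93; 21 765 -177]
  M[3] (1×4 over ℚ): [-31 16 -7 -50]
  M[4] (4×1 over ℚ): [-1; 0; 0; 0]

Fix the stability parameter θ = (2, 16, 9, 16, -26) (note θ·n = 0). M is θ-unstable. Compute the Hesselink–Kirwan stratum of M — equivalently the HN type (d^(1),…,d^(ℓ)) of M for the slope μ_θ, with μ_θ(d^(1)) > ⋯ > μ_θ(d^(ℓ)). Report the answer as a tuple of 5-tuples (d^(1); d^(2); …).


Via rank(M_{q-1}∘⋯∘M_p): M ≅ I[1,1], I[1,5], I[2,3]^2, I[3,3], I[5,5]^3.
μ_θ-semistable layers: μ^(1)=25/2; μ^(2)=9; μ^(3)=15/4; μ^(4)=2; μ^(5)=-26

((0, 2, 2, 0, 0); (0, 0, 1, 0, 0); (0, 1, 1, 1, 1); (2, 0, 0, 0, 0); (0, 0, 0, 0, 3))


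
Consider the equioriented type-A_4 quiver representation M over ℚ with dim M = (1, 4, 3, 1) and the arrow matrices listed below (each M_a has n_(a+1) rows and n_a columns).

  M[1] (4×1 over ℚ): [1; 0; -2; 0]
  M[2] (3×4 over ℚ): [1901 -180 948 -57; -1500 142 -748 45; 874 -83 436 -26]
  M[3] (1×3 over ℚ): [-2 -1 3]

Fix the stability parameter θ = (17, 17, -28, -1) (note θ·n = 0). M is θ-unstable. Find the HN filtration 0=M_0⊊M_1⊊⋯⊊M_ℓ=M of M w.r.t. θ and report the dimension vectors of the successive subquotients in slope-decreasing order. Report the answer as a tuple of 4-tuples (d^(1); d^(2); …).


Via rank(M_{q-1}∘⋯∘M_p): M ≅ I[1,3], I[2,2], I[2,3], I[2,4].
μ_θ-semistable layers: μ^(1)=17; μ^(2)=2; μ^(3)=-1; μ^(4)=-11/2

((0, 1, 0, 0); (1, 1, 1, 0); (0, 0, 0, 1); (0, 2, 2, 0))


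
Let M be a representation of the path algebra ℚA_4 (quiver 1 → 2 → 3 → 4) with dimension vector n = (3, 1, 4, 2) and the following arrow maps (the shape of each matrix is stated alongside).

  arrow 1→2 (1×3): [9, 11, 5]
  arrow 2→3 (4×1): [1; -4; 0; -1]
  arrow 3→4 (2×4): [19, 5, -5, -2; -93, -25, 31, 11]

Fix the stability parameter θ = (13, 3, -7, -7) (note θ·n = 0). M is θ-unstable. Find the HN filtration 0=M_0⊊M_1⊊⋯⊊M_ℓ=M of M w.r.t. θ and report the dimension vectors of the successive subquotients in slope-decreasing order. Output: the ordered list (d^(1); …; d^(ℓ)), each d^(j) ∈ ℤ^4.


Via rank(M_{q-1}∘⋯∘M_p): M ≅ I[1,1]^2, I[1,4], I[3,3]^2, I[3,4].
μ_θ-semistable layers: μ^(1)=13; μ^(2)=1/2; μ^(3)=-7

((2, 0, 0, 0); (1, 1, 1, 1); (0, 0, 3, 1))


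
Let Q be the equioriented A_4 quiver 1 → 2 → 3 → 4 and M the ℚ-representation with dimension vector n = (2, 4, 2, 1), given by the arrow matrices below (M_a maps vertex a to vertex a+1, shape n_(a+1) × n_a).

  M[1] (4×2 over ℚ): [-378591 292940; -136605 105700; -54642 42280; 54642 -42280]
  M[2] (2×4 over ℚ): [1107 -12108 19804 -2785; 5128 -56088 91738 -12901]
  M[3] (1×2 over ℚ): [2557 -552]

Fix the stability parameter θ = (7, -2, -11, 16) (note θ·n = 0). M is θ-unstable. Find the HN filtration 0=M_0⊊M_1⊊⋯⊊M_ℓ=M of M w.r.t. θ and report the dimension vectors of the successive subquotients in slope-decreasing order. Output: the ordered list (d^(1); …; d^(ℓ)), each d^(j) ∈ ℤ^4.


Via rank(M_{q-1}∘⋯∘M_p): M ≅ I[1,1], I[1,4], I[2,2]^2, I[2,3].
μ_θ-semistable layers: μ^(1)=16; μ^(2)=7; μ^(3)=-2; μ^(4)=-13/2

((0, 0, 0, 1); (1, 0, 0, 0); (1, 3, 1, 0); (0, 1, 1, 0))


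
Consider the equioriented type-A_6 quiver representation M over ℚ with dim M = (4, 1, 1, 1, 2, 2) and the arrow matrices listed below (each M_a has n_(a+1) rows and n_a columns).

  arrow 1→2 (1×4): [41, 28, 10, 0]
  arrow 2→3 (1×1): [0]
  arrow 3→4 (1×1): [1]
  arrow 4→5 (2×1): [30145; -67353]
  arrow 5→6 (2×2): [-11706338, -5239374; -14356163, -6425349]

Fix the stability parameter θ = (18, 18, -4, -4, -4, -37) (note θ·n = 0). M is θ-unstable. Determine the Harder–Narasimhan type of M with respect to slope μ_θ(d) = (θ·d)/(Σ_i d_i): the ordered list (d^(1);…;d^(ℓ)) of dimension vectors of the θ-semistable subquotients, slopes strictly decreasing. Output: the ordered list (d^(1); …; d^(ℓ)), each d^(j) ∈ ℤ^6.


Via rank(M_{q-1}∘⋯∘M_p): M ≅ I[1,1]^3, I[1,2], I[3,6], I[5,5], I[6,6].
μ_θ-semistable layers: μ^(1)=18; μ^(2)=-4; μ^(3)=-49/4; μ^(4)=-37

((4, 1, 0, 0, 0, 0); (0, 0, 0, 0, 1, 0); (0, 0, 1, 1, 1, 1); (0, 0, 0, 0, 0, 1))


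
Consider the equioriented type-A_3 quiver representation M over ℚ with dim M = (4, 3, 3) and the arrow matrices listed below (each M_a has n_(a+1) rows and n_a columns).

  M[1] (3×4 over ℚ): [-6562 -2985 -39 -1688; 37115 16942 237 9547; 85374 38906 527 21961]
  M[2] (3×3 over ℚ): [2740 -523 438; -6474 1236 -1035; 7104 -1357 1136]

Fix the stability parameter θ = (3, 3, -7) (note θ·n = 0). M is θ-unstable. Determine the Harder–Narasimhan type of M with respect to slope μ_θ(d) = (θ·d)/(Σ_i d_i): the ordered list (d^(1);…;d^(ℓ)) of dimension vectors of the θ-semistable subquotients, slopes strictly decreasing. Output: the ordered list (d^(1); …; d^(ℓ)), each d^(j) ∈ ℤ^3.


Barcode: M ≅ I[1,1], I[1,2], I[1,3]^2, I[3,3]. HN layers by μ_θ (3 steps, strictly decreasing):
  μ^(1)=3; μ^(2)=-1/3; μ^(3)=-7

((2, 1, 0); (2, 2, 2); (0, 0, 1))


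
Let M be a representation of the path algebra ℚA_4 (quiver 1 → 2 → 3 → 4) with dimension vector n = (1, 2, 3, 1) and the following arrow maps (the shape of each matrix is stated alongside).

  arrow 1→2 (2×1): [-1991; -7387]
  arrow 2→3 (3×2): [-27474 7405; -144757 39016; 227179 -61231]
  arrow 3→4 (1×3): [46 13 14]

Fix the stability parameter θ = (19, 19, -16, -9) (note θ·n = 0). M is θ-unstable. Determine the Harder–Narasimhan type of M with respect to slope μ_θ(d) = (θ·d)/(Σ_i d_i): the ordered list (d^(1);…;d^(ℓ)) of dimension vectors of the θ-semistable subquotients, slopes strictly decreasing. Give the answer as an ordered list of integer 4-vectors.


Barcode: M ≅ I[1,4], I[2,3], I[3,3]. HN layers by μ_θ (3 steps, strictly decreasing):
  μ^(1)=13/4; μ^(2)=3/2; μ^(3)=-16

((1, 1, 1, 1); (0, 1, 1, 0); (0, 0, 1, 0))


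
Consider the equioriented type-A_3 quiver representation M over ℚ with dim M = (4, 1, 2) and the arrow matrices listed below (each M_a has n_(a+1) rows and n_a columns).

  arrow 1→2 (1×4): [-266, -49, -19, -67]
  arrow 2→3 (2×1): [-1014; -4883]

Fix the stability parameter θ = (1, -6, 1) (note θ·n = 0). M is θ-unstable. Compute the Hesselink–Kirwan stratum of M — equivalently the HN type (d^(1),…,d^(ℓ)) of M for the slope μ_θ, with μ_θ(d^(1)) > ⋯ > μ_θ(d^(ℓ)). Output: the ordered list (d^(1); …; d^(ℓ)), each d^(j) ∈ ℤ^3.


Interval decomposition of M: I[1,1]^3, I[1,3], I[3,3].
HN type (ℓ=2): μ^(1)=1; μ^(2)=-5/2

((3, 0, 2); (1, 1, 0))


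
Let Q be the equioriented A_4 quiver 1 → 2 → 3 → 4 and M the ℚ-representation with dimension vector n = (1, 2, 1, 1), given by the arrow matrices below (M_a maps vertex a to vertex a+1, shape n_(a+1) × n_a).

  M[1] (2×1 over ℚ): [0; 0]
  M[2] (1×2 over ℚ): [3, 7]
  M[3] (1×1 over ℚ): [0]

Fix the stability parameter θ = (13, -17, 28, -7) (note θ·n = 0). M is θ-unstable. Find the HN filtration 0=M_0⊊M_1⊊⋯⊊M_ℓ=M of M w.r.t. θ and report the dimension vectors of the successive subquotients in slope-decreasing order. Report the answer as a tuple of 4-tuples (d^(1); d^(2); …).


Interval decomposition of M: I[1,1], I[2,2], I[2,3], I[4,4].
HN type (ℓ=4): μ^(1)=28; μ^(2)=13; μ^(3)=-7; μ^(4)=-17

((0, 0, 1, 0); (1, 0, 0, 0); (0, 0, 0, 1); (0, 2, 0, 0))


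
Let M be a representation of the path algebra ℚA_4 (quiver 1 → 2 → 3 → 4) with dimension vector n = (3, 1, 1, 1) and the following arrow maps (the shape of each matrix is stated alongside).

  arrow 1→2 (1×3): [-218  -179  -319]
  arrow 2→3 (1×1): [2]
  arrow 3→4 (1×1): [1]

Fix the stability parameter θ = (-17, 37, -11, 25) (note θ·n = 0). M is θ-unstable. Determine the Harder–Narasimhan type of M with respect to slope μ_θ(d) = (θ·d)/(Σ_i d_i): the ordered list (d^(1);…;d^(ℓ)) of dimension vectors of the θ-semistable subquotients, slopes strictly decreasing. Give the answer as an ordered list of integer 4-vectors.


Via rank(M_{q-1}∘⋯∘M_p): M ≅ I[1,1]^2, I[1,4].
μ_θ-semistable layers: μ^(1)=25; μ^(2)=13; μ^(3)=-17

((0, 0, 0, 1); (0, 1, 1, 0); (3, 0, 0, 0))
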